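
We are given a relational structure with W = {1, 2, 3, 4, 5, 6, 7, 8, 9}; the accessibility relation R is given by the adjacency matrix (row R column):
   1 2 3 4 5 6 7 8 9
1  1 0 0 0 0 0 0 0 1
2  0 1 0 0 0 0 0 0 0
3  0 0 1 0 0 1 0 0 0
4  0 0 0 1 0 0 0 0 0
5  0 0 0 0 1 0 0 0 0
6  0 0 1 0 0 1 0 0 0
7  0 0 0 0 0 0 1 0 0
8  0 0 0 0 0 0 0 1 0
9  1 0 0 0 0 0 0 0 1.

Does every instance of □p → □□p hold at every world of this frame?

The schema 4 characterises exactly the transitive frames.
Transitive: yes — every two-step R-path is closed by a direct edge.

Yes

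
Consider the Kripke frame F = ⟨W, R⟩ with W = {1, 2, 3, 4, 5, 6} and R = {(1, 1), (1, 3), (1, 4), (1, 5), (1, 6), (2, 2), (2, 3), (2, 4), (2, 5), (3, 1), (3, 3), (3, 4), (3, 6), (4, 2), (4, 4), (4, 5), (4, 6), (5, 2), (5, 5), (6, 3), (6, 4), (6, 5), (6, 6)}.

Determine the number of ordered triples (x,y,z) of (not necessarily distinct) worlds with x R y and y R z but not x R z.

Enumerating: (1,4,2), (1,5,2), (2,3,1), (2,3,6), (2,4,6), (3,1,5), (3,4,2), (3,4,5), (3,6,5), (4,2,3), (4,6,3), (5,2,3), (5,2,4), (6,3,1), (6,4,2), (6,5,2).

16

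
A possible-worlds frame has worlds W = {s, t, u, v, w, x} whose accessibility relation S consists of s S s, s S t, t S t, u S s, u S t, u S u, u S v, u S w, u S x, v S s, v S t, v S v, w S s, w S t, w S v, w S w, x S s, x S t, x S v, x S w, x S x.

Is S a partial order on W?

Reflexive: yes — every world is S-related to itself.
Transitive: yes — every two-step S-path is closed by a direct edge.
Antisymmetric: yes — no distinct pair is related both ways.
So S is a partial order.

Yes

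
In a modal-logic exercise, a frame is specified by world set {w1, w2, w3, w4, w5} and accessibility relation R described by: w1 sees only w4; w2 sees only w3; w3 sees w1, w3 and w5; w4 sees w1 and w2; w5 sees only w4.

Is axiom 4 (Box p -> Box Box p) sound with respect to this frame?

The schema 4 characterises exactly the transitive frames.
Transitive: no — w1 R w4 and w4 R w2, but not w1 R w2.

No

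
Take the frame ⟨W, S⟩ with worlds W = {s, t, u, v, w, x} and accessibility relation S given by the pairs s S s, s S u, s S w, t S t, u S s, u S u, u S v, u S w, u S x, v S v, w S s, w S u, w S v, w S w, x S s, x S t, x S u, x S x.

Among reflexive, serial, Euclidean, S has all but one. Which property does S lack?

Reflexive: yes — every world is S-related to itself.
Serial: yes — every world has a successor (e.g. s S s).
Euclidean: no — u S s and u S v, but not s S v.
Only Euclidean fails.

Euclidean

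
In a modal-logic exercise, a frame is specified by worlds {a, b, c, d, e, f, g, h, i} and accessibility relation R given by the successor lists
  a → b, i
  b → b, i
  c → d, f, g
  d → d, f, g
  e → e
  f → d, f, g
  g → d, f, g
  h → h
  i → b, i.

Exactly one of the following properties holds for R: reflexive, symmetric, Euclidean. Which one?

Reflexive: no — a is not related to itself.
Symmetric: no — a R b but not b R a.
Euclidean: yes — any two successors of a common world are R-related.
Only Euclidean holds.

Euclidean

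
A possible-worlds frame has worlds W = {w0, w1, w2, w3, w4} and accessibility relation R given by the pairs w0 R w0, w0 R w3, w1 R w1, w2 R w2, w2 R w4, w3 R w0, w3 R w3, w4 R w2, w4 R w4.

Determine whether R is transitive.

Yes

Transitive: yes — every two-step R-path is closed by a direct edge.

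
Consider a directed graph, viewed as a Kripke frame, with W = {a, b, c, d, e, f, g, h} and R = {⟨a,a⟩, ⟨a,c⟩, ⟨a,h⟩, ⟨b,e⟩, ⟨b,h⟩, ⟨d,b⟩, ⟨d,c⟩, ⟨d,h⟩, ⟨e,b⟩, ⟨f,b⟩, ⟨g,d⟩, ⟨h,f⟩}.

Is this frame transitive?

No

Transitive: no — a R h and h R f, but not a R f.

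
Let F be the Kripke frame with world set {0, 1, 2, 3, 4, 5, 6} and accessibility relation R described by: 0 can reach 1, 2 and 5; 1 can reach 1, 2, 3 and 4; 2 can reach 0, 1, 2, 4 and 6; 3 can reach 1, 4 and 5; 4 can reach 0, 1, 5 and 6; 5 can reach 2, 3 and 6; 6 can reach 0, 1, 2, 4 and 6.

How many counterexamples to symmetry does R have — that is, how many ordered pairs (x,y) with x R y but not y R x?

10

Enumerating: (0,1), (0,5), (2,4), (3,4), (4,0), (4,5), (5,2), (5,6), (6,0), (6,1).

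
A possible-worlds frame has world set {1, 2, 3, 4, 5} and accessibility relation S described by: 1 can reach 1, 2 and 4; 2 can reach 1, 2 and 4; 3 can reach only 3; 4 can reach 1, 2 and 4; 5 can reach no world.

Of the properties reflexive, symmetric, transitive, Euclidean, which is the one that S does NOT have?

Reflexive: no — 5 is not related to itself.
Symmetric: yes — every pair in S has its reverse in S.
Transitive: yes — every two-step S-path is closed by a direct edge.
Euclidean: yes — any two successors of a common world are S-related.
Only reflexive fails.

reflexive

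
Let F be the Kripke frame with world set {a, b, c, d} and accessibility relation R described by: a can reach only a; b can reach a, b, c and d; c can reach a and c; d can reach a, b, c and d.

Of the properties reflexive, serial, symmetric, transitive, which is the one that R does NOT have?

symmetric

Reflexive: yes — every world is R-related to itself.
Serial: yes — every world has a successor (e.g. a R a).
Symmetric: no — b R a but not a R b.
Transitive: yes — every two-step R-path is closed by a direct edge.
Only symmetric fails.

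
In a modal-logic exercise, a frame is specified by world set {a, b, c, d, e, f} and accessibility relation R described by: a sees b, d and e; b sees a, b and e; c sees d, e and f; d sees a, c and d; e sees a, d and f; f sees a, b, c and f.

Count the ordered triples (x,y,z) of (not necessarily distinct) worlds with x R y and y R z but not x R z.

28

Enumerating: (a,b,a), (a,d,a), (a,d,c), (a,e,a), (a,e,f), (b,a,d), (b,e,d), (b,e,f), (c,d,a), (c,d,c), (c,e,a), (c,f,a), … and 16 more.
Total: 28.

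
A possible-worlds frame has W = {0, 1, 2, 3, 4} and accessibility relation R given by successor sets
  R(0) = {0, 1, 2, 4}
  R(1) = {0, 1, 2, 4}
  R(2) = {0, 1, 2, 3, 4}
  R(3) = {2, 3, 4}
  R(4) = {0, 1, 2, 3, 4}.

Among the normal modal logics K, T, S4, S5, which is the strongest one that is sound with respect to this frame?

Reflexive (axiom T): yes — every world is R-related to itself.
Transitive (axiom 4): no — 0 R 2 and 2 R 3, but not 0 R 3.
Euclidean (axiom 5): no — 2 R 0 and 2 R 3, but not 0 R 3.
So F validates K, T; S4 would additionally require R to be transitive. The strongest is T.

T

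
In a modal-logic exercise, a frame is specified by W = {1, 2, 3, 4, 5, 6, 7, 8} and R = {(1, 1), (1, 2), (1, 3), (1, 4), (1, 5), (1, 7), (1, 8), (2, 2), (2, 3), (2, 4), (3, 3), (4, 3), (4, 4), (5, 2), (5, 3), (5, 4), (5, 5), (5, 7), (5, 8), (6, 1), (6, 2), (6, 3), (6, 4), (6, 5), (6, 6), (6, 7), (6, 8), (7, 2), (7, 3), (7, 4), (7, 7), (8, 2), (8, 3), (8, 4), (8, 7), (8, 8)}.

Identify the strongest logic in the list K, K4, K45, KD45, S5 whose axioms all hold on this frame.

K4

Transitive (axiom 4): yes — every two-step R-path is closed by a direct edge.
Euclidean (axiom 5): no — 1 R 2 and 1 R 5, but not 2 R 5.
Serial (axiom D): yes — every world has a successor (e.g. 1 R 1).
Reflexive (axiom T): yes — every world is R-related to itself.
So F validates K, K4; K45 would additionally require R to be Euclidean. The strongest is K4.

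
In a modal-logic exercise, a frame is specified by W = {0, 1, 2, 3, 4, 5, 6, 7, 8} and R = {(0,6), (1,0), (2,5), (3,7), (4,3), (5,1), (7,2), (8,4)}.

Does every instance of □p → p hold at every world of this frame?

No

Axiom T corresponds to the accessibility relation being reflexive.
Reflexive: no — 0 is not related to itself.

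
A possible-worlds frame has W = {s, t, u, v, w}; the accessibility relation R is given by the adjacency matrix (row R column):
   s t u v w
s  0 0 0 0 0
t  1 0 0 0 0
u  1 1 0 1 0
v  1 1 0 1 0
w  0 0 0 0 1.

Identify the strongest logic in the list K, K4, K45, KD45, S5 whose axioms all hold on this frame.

Transitive (axiom 4): yes — every two-step R-path is closed by a direct edge.
Euclidean (axiom 5): no — u R s and u R t, but not s R t.
Serial (axiom D): no — s has no R-successor.
Reflexive (axiom T): no — s is not related to itself.
So F validates K, K4; K45 would additionally require R to be Euclidean. The strongest is K4.

K4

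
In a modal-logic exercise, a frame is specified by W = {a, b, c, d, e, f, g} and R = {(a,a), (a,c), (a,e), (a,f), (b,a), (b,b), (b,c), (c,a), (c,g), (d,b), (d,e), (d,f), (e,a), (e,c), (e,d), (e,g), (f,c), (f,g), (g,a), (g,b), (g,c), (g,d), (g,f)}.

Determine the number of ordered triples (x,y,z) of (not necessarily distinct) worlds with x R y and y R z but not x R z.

38

Enumerating: (a,c,g), (a,e,d), (a,e,g), (a,f,g), (b,a,e), (b,a,f), (b,c,g), (c,a,c), (c,a,e), (c,a,f), (c,g,b), (c,g,c), … and 26 more.
Total: 38.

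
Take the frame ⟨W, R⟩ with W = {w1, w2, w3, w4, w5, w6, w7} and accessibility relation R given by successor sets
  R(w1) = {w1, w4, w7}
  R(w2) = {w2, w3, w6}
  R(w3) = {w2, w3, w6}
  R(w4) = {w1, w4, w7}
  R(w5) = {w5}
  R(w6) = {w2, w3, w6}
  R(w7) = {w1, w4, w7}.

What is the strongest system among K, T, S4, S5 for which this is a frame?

Reflexive (axiom T): yes — every world is R-related to itself.
Transitive (axiom 4): yes — every two-step R-path is closed by a direct edge.
Euclidean (axiom 5): yes — any two successors of a common world are R-related.
So F validates K, T, S4, S5. The strongest is S5.

S5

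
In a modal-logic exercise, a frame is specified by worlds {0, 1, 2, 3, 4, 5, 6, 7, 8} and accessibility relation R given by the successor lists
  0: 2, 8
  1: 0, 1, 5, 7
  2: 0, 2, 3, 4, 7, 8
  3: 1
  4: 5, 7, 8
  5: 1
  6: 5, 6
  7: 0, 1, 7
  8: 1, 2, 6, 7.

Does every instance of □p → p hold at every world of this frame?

No

Axiom T corresponds to the accessibility relation being reflexive.
Reflexive: no — 0 is not related to itself.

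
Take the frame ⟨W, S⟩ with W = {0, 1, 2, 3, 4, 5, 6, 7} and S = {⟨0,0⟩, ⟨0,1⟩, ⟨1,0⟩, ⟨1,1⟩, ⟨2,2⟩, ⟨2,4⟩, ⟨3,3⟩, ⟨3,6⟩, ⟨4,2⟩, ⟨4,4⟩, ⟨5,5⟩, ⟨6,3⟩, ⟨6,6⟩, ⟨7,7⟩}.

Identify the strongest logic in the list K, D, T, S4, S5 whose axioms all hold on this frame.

Serial (axiom D): yes — every world has a successor (e.g. 0 S 0).
Reflexive (axiom T): yes — every world is S-related to itself.
Transitive (axiom 4): yes — every two-step S-path is closed by a direct edge.
Euclidean (axiom 5): yes — any two successors of a common world are S-related.
So F validates K, D, T, S4, S5. The strongest is S5.

S5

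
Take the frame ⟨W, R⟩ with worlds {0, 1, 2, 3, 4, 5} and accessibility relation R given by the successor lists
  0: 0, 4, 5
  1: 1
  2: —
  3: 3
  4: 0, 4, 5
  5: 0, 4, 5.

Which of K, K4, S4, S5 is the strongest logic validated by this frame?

Transitive (axiom 4): yes — every two-step R-path is closed by a direct edge.
Reflexive (axiom T): no — 2 is not related to itself.
Euclidean (axiom 5): yes — any two successors of a common world are R-related.
So F validates K, K4; S4 would additionally require R to be reflexive. The strongest is K4.

K4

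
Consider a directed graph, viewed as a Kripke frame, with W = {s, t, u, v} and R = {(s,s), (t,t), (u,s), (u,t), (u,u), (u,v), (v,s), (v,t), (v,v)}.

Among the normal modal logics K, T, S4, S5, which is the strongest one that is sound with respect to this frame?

Reflexive (axiom T): yes — every world is R-related to itself.
Transitive (axiom 4): yes — every two-step R-path is closed by a direct edge.
Euclidean (axiom 5): no — u R s and u R t, but not s R t.
So F validates K, T, S4; S5 would additionally require R to be Euclidean. The strongest is S4.

S4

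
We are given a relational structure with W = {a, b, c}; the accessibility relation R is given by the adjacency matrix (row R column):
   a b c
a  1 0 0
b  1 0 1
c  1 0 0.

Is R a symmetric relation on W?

Symmetric: no — b R a but not a R b.

No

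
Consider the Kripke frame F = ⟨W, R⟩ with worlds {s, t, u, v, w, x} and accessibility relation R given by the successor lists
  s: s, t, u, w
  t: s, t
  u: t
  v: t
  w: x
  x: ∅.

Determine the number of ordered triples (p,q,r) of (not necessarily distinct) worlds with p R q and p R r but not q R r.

10

Enumerating: (s,t,u), (s,t,w), (s,u,s), (s,u,u), (s,u,w), (s,w,s), (s,w,t), (s,w,u), (s,w,w), (w,x,x).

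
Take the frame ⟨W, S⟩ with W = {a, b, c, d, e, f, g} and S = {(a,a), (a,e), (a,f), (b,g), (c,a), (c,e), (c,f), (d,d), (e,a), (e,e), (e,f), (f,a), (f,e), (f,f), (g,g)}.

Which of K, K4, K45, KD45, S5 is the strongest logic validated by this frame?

KD45

Transitive (axiom 4): yes — every two-step S-path is closed by a direct edge.
Euclidean (axiom 5): yes — any two successors of a common world are S-related.
Serial (axiom D): yes — every world has a successor (e.g. a S a).
Reflexive (axiom T): no — b is not related to itself.
So F validates K, K4, K45, KD45; S5 would additionally require S to be reflexive. The strongest is KD45.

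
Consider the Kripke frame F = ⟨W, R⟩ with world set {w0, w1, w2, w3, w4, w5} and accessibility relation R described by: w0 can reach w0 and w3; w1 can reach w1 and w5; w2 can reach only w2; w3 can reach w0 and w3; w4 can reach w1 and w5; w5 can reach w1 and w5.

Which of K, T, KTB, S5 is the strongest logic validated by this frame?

K

Reflexive (axiom T): no — w4 is not related to itself.
Symmetric (axiom B): no — w4 R w1 but not w1 R w4.
Euclidean (axiom 5): yes — any two successors of a common world are R-related.
So F validates K; T would additionally require R to be reflexive. The strongest is K.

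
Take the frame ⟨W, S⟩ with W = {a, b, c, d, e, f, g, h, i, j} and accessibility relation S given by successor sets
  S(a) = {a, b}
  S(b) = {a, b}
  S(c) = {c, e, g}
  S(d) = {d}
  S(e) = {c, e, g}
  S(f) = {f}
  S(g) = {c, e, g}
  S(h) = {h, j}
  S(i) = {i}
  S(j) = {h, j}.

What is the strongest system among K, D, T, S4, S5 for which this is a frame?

S5

Serial (axiom D): yes — every world has a successor (e.g. a S a).
Reflexive (axiom T): yes — every world is S-related to itself.
Transitive (axiom 4): yes — every two-step S-path is closed by a direct edge.
Euclidean (axiom 5): yes — any two successors of a common world are S-related.
So F validates K, D, T, S4, S5. The strongest is S5.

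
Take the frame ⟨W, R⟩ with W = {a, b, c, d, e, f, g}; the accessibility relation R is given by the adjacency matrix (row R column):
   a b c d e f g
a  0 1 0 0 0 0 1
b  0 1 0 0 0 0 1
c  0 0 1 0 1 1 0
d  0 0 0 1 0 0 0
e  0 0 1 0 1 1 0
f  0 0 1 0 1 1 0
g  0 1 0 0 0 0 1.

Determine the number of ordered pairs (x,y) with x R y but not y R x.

Enumerating: (a,b), (a,g).

2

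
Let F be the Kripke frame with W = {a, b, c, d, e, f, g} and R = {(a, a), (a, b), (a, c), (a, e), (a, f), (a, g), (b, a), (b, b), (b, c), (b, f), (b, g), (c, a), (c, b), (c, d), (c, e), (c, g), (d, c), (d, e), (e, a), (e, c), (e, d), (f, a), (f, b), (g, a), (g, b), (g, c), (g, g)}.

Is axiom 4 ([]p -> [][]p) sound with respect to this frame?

By correspondence theory, 4 is valid on a frame iff R is transitive.
Transitive: no — a R c and c R d, but not a R d.

No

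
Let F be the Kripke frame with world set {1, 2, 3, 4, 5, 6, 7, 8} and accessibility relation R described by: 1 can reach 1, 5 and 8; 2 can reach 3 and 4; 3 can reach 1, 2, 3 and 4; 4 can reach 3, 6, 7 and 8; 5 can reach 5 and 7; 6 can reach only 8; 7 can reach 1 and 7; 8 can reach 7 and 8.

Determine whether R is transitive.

No

Transitive: no — 1 R 5 and 5 R 7, but not 1 R 7.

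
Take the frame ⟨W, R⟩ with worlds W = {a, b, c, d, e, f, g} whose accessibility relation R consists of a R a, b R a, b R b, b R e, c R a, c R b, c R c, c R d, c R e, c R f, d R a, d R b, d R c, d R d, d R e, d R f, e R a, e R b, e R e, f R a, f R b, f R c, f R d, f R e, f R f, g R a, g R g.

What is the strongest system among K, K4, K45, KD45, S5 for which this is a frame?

K4

Transitive (axiom 4): yes — every two-step R-path is closed by a direct edge.
Euclidean (axiom 5): no — b R a and b R e, but not a R e.
Serial (axiom D): yes — every world has a successor (e.g. a R a).
Reflexive (axiom T): yes — every world is R-related to itself.
So F validates K, K4; K45 would additionally require R to be Euclidean. The strongest is K4.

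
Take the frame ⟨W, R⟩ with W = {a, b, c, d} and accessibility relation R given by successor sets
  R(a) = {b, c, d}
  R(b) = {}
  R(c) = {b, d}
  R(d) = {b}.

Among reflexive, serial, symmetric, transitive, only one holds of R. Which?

transitive

Reflexive: no — a is not related to itself.
Serial: no — b has no R-successor.
Symmetric: no — a R b but not b R a.
Transitive: yes — every two-step R-path is closed by a direct edge.
Only transitive holds.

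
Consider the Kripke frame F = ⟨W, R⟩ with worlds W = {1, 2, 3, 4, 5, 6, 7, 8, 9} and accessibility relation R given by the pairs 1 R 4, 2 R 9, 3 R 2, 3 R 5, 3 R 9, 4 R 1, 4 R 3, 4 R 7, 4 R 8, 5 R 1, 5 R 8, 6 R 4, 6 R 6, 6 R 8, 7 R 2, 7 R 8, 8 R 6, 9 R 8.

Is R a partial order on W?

Reflexive: no — 1 is not related to itself.
Transitive: no — 1 R 4 and 4 R 3, but not 1 R 3.
Antisymmetric: no — 1 R 4 and 4 R 1 with 1 ≠ 4.
So R is not a partial order.

No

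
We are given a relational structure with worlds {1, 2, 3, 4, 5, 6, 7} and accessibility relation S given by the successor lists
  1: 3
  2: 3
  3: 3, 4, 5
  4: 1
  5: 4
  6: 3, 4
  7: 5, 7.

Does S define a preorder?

No

Reflexive: no — 1 is not related to itself.
Transitive: no — 1 S 3 and 3 S 4, but not 1 S 4.
So S is not a preorder.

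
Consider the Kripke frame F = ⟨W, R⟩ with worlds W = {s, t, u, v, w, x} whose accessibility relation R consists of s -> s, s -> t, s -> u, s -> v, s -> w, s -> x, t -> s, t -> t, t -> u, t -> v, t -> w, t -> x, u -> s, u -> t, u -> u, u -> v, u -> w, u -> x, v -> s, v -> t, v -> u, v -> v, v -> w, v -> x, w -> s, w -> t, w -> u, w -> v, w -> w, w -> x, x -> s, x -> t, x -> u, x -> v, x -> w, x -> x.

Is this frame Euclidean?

Euclidean: yes — any two successors of a common world are R-related.

Yes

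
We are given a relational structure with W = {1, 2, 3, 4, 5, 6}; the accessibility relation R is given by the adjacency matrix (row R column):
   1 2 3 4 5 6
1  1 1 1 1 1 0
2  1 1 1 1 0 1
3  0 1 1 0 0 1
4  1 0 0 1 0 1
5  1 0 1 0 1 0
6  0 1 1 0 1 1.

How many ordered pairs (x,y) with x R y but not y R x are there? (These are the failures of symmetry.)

Enumerating: (1,3), (2,4), (4,6), (5,3), (6,5).

5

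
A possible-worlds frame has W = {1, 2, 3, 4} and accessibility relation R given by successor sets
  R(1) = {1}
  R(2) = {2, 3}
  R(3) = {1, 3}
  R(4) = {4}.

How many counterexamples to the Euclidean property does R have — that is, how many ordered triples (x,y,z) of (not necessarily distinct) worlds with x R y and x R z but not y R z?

Enumerating: (2,3,2), (3,1,3).

2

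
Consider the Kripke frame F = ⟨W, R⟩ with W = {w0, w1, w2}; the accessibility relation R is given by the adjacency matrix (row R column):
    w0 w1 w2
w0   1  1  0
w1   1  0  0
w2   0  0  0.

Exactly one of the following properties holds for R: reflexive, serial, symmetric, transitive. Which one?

Reflexive: no — w1 is not related to itself.
Serial: no — w2 has no R-successor.
Symmetric: yes — every pair in R has its reverse in R.
Transitive: no — w1 R w0 and w0 R w1, but not w1 R w1.
Only symmetric holds.

symmetric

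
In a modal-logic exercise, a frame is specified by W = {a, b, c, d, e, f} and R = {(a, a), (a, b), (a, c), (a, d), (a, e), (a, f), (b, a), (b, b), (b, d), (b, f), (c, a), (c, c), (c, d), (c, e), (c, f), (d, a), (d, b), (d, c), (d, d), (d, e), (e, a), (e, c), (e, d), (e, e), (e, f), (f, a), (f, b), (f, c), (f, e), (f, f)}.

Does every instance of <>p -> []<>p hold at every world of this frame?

No

Axiom 5 corresponds to the accessibility relation being Euclidean.
Euclidean: no — a R b and a R c, but not b R c.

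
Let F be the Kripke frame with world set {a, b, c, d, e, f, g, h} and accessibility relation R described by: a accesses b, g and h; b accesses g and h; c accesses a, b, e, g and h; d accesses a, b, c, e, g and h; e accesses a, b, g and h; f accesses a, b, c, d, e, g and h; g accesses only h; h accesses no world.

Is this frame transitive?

Transitive: yes — every two-step R-path is closed by a direct edge.

Yes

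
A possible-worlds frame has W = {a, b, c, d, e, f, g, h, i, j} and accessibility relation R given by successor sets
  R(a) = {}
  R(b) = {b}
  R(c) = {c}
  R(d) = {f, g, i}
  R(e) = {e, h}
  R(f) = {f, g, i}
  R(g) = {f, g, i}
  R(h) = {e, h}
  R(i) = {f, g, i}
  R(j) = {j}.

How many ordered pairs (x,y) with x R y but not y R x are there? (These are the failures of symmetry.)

3

Enumerating: (d,f), (d,g), (d,i).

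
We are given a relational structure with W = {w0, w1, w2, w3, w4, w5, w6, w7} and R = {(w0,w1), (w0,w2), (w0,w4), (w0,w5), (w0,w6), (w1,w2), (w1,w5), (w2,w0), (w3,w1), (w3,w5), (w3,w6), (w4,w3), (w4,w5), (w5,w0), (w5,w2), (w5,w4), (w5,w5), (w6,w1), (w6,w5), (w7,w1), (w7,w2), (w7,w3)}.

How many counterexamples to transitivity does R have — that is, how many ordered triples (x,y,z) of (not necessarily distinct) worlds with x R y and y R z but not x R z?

Enumerating: (w0,w2,w0), (w0,w4,w3), (w0,w5,w0), (w1,w2,w0), (w1,w5,w0), (w1,w5,w4), (w2,w0,w1), (w2,w0,w2), (w2,w0,w4), (w2,w0,w5), (w2,w0,w6), (w3,w1,w2), … and 19 more.
Total: 31.

31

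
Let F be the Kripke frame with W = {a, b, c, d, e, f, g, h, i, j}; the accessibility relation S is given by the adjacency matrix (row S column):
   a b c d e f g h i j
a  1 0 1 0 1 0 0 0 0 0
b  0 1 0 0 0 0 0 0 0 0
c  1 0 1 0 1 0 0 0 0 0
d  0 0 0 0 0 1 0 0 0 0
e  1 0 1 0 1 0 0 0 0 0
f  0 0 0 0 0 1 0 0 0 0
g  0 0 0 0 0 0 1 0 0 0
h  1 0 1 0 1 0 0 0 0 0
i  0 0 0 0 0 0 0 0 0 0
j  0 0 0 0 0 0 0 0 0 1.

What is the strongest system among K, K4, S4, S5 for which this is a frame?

K4

Transitive (axiom 4): yes — every two-step S-path is closed by a direct edge.
Reflexive (axiom T): no — d is not related to itself.
Euclidean (axiom 5): yes — any two successors of a common world are S-related.
So F validates K, K4; S4 would additionally require S to be reflexive. The strongest is K4.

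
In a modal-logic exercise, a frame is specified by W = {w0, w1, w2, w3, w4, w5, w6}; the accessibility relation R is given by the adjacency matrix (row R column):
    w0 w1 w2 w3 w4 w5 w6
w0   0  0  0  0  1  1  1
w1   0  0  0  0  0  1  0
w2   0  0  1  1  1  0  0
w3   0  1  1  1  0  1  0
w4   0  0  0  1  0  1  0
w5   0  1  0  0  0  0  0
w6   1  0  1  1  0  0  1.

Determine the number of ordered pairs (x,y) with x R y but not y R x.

Enumerating: (w0,w4), (w0,w5), (w2,w4), (w3,w1), (w3,w5), (w4,w3), (w4,w5), (w6,w2), (w6,w3).

9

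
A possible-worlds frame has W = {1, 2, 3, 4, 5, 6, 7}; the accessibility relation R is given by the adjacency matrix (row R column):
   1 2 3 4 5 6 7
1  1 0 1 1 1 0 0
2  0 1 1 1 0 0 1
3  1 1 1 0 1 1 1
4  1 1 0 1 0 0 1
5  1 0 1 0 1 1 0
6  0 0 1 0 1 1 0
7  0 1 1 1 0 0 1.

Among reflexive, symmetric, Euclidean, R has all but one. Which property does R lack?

Euclidean

Reflexive: yes — every world is R-related to itself.
Symmetric: yes — every pair in R has its reverse in R.
Euclidean: no — 1 R 3 and 1 R 4, but not 3 R 4.
Only Euclidean fails.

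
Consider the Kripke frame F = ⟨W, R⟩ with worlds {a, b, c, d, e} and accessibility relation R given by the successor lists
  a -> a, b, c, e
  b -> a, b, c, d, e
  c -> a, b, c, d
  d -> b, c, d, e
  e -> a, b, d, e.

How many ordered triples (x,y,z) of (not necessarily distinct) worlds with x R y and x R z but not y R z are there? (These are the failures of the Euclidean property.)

Enumerating: (a,c,e), (a,e,c), (b,a,d), (b,c,e), (b,d,a), (b,e,c), (c,a,d), (c,d,a), (d,c,e), (d,e,c), (e,a,d), (e,d,a).

12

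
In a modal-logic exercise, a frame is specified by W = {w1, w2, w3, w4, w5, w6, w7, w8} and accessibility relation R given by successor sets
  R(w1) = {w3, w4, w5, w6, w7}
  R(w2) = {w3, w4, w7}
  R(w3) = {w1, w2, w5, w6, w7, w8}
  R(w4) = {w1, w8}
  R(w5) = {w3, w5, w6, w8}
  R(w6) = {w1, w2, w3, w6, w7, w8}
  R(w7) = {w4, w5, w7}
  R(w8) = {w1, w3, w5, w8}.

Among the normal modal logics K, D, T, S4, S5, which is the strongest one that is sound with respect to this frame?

D

Serial (axiom D): yes — every world has a successor (e.g. w1 R w3).
Reflexive (axiom T): no — w1 is not related to itself.
Transitive (axiom 4): no — w1 R w3 and w3 R w2, but not w1 R w2.
Euclidean (axiom 5): no — w1 R w3 and w1 R w4, but not w3 R w4.
So F validates K, D; T would additionally require R to be reflexive. The strongest is D.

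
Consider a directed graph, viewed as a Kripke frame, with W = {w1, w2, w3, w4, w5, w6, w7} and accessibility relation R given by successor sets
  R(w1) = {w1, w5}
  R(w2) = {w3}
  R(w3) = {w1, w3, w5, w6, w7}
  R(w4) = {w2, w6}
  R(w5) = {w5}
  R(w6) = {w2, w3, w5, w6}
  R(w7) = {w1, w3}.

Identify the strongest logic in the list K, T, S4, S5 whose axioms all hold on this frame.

K

Reflexive (axiom T): no — w2 is not related to itself.
Transitive (axiom 4): no — w2 R w3 and w3 R w1, but not w2 R w1.
Euclidean (axiom 5): no — w3 R w1 and w3 R w6, but not w1 R w6.
So F validates K; T would additionally require R to be reflexive. The strongest is K.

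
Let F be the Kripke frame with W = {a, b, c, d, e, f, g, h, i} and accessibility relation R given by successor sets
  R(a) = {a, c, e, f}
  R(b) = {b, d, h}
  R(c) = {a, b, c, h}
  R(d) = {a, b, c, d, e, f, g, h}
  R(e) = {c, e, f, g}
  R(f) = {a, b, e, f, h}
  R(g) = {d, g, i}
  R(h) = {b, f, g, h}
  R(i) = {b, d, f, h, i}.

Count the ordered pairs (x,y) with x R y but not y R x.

17

Enumerating: (a,e), (c,b), (c,h), (d,a), (d,c), (d,e), (d,f), (d,h), (e,c), (e,g), (f,b), (g,i), (h,g), (i,b), (i,d), (i,f), (i,h).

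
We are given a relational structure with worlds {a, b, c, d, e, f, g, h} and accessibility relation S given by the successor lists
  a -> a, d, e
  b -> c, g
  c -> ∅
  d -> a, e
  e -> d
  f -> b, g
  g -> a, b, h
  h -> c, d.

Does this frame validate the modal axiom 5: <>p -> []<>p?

No

The schema 5 characterises exactly the Euclidean frames.
Euclidean: no — b S c and b S g, but not c S g.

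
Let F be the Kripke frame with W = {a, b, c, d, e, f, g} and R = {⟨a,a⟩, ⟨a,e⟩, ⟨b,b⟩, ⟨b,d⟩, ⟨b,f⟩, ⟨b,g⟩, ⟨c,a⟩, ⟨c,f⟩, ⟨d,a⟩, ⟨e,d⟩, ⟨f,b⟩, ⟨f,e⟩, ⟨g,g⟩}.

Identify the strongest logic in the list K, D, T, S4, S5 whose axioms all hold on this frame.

D

Serial (axiom D): yes — every world has a successor (e.g. a R a).
Reflexive (axiom T): no — c is not related to itself.
Transitive (axiom 4): no — a R e and e R d, but not a R d.
Euclidean (axiom 5): no — b R d and b R f, but not d R f.
So F validates K, D; T would additionally require R to be reflexive. The strongest is D.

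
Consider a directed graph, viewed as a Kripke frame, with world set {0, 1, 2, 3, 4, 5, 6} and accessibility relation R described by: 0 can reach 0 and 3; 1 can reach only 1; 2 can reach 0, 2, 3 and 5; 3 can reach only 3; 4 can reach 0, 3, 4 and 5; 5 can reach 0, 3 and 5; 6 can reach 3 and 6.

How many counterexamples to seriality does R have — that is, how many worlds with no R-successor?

0

R is serial; there are no such worlds.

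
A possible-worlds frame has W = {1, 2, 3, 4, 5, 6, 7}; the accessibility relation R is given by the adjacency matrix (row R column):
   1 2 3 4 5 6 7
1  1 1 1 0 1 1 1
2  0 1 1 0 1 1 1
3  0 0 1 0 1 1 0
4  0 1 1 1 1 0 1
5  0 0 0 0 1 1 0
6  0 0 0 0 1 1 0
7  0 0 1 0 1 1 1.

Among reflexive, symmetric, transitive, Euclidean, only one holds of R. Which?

reflexive

Reflexive: yes — every world is R-related to itself.
Symmetric: no — 1 R 2 but not 2 R 1.
Transitive: no — 4 R 2 and 2 R 6, but not 4 R 6.
Euclidean: no — 1 R 3 and 1 R 2, but not 3 R 2.
Only reflexive holds.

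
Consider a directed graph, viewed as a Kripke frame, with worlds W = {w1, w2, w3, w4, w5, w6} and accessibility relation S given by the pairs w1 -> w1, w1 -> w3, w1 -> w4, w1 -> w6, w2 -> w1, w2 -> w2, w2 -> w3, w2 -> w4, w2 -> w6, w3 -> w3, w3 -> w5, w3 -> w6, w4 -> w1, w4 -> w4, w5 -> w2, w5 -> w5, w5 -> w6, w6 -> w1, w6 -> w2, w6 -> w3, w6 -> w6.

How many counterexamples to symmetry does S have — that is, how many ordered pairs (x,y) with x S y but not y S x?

Enumerating: (w1,w3), (w2,w1), (w2,w3), (w2,w4), (w3,w5), (w5,w2), (w5,w6).

7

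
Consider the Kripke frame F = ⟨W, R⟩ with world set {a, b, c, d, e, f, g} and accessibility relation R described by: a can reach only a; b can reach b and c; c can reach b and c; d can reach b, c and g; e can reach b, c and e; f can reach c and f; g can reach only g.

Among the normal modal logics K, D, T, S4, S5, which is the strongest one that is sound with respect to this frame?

Serial (axiom D): yes — every world has a successor (e.g. a R a).
Reflexive (axiom T): no — d is not related to itself.
Transitive (axiom 4): no — f R c and c R b, but not f R b.
Euclidean (axiom 5): no — d R b and d R g, but not b R g.
So F validates K, D; T would additionally require R to be reflexive. The strongest is D.

D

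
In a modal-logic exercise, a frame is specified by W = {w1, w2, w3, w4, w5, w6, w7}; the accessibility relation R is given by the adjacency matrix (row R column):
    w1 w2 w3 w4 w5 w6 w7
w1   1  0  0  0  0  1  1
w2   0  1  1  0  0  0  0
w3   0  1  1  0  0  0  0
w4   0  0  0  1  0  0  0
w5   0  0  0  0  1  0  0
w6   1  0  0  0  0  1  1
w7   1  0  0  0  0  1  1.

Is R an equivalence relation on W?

Reflexive: yes — every world is R-related to itself.
Symmetric: yes — every pair in R has its reverse in R.
Transitive: yes — every two-step R-path is closed by a direct edge.
So R is an equivalence relation.

Yes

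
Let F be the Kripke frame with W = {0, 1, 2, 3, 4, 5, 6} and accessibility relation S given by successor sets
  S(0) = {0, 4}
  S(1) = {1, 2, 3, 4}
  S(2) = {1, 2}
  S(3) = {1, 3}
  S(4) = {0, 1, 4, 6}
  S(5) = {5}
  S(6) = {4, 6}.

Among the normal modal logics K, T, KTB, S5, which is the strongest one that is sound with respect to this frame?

Reflexive (axiom T): yes — every world is S-related to itself.
Symmetric (axiom B): yes — every pair in S has its reverse in S.
Euclidean (axiom 5): no — 1 S 2 and 1 S 3, but not 2 S 3.
So F validates K, T, KTB; S5 would additionally require S to be Euclidean. The strongest is KTB.

KTB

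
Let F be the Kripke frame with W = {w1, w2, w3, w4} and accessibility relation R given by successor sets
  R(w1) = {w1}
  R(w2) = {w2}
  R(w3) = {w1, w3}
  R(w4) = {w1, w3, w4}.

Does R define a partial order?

Yes

Reflexive: yes — every world is R-related to itself.
Transitive: yes — every two-step R-path is closed by a direct edge.
Antisymmetric: yes — no distinct pair is related both ways.
So R is a partial order.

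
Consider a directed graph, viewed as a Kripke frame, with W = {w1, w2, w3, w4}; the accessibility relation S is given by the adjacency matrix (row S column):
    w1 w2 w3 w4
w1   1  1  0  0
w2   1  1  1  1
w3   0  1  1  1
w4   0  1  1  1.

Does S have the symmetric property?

Symmetric: yes — every pair in S has its reverse in S.

Yes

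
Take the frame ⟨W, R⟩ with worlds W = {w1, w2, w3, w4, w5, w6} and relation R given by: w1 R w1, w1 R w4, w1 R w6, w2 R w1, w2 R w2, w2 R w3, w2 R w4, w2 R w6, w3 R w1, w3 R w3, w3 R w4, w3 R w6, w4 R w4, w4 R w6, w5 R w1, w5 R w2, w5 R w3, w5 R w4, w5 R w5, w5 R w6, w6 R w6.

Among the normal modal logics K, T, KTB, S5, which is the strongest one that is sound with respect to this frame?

Reflexive (axiom T): yes — every world is R-related to itself.
Symmetric (axiom B): no — w1 R w4 but not w4 R w1.
Euclidean (axiom 5): no — w1 R w6 and w1 R w4, but not w6 R w4.
So F validates K, T; KTB would additionally require R to be symmetric. The strongest is T.

T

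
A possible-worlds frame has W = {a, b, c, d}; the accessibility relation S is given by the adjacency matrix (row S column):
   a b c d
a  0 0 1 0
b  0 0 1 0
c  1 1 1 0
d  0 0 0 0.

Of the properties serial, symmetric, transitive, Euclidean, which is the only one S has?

Serial: no — d has no S-successor.
Symmetric: yes — every pair in S has its reverse in S.
Transitive: no — a S c and c S b, but not a S b.
Euclidean: no — c S a and c S b, but not a S b.
Only symmetric holds.

symmetric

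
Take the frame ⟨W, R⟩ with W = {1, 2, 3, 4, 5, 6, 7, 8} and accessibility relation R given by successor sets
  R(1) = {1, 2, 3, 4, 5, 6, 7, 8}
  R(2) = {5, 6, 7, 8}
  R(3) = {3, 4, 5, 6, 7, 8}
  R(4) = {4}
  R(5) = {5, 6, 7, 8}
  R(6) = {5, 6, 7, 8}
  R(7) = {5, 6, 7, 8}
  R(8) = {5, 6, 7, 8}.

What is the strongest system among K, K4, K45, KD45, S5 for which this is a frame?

K4

Transitive (axiom 4): yes — every two-step R-path is closed by a direct edge.
Euclidean (axiom 5): no — 1 R 2 and 1 R 3, but not 2 R 3.
Serial (axiom D): yes — every world has a successor (e.g. 1 R 1).
Reflexive (axiom T): no — 2 is not related to itself.
So F validates K, K4; K45 would additionally require R to be Euclidean. The strongest is K4.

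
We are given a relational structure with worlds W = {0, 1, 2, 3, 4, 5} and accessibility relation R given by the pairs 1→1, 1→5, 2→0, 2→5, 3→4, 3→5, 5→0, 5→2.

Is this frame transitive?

No

Transitive: no — 1 R 5 and 5 R 0, but not 1 R 0.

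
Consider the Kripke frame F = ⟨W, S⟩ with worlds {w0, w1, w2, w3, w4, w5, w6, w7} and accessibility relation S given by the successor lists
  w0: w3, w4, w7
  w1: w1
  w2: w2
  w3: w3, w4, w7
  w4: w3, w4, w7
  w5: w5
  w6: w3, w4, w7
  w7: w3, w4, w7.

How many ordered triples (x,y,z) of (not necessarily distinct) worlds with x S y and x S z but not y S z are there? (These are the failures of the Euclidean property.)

0

S is Euclidean; there are no such tuples.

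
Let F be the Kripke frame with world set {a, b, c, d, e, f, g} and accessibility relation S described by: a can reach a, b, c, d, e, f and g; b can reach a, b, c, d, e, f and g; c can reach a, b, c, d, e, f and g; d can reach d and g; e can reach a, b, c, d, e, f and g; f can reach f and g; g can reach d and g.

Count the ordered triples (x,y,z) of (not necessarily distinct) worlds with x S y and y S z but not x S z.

1

Enumerating: (f,g,d).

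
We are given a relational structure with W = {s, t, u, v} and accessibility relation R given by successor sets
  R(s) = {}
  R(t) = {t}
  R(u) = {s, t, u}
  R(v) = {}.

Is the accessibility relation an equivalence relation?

Reflexive: no — s is not related to itself.
Symmetric: no — u R s but not s R u.
Transitive: yes — every two-step R-path is closed by a direct edge.
So R is not an equivalence relation.

No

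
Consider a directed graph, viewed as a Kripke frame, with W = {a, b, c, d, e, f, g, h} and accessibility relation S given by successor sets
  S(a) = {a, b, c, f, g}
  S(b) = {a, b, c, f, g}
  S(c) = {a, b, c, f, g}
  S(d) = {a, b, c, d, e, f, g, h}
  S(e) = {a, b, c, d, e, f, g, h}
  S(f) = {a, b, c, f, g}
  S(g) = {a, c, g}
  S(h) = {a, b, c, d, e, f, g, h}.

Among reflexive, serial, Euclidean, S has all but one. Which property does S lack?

Euclidean

Reflexive: yes — every world is S-related to itself.
Serial: yes — every world has a successor (e.g. a S a).
Euclidean: no — a S g and a S b, but not g S b.
Only Euclidean fails.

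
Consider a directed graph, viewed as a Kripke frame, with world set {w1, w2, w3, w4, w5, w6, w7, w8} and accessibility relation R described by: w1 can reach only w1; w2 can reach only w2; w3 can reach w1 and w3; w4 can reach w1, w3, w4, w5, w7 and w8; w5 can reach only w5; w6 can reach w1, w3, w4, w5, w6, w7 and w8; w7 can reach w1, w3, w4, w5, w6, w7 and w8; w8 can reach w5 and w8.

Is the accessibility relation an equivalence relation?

No

Reflexive: yes — every world is R-related to itself.
Symmetric: no — w3 R w1 but not w1 R w3.
Transitive: no — w4 R w7 and w7 R w6, but not w4 R w6.
So R is not an equivalence relation.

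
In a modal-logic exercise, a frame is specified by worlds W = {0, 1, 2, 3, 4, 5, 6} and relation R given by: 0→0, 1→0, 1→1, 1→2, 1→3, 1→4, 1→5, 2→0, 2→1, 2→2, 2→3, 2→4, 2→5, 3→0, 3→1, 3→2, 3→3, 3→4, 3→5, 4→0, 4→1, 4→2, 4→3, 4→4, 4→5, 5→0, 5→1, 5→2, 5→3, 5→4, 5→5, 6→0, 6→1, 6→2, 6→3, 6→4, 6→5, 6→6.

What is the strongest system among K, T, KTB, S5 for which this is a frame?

T

Reflexive (axiom T): yes — every world is R-related to itself.
Symmetric (axiom B): no — 1 R 0 but not 0 R 1.
Euclidean (axiom 5): no — 1 R 0 and 1 R 2, but not 0 R 2.
So F validates K, T; KTB would additionally require R to be symmetric. The strongest is T.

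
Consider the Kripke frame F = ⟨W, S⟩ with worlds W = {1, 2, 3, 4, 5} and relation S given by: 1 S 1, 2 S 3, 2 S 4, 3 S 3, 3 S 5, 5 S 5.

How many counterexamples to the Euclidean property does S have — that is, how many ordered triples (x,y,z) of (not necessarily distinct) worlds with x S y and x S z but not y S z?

4

Enumerating: (2,3,4), (2,4,3), (2,4,4), (3,5,3).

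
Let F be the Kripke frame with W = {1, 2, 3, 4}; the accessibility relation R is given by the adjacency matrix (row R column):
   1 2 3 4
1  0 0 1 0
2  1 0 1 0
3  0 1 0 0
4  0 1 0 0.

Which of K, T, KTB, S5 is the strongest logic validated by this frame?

K

Reflexive (axiom T): no — 1 is not related to itself.
Symmetric (axiom B): no — 1 R 3 but not 3 R 1.
Euclidean (axiom 5): no — 2 R 3 and 2 R 1, but not 3 R 1.
So F validates K; T would additionally require R to be reflexive. The strongest is K.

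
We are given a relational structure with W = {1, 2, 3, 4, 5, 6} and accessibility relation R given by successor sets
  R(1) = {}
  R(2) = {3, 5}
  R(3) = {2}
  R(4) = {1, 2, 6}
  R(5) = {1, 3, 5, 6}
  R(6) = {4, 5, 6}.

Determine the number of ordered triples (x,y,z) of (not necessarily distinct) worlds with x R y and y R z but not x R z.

Enumerating: (2,3,2), (2,5,1), (2,5,6), (3,2,3), (3,2,5), (4,2,3), (4,2,5), (4,6,4), (4,6,5), (5,3,2), (5,6,4), (6,4,1), (6,4,2), (6,5,1), (6,5,3).

15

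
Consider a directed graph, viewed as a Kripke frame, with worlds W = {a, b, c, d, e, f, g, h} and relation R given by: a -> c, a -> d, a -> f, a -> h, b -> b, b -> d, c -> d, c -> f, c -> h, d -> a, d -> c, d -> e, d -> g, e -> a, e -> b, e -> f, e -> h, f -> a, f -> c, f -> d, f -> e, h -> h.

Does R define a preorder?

No

Reflexive: no — a is not related to itself.
Transitive: no — a R d and d R e, but not a R e.
So R is not a preorder.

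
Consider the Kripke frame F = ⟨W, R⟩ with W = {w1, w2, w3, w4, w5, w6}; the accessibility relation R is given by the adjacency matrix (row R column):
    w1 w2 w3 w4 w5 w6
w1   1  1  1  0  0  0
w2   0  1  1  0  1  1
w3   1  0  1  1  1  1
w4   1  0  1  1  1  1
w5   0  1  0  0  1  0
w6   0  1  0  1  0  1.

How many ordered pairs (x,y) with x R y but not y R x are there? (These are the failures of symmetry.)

6

Enumerating: (w1,w2), (w2,w3), (w3,w5), (w3,w6), (w4,w1), (w4,w5).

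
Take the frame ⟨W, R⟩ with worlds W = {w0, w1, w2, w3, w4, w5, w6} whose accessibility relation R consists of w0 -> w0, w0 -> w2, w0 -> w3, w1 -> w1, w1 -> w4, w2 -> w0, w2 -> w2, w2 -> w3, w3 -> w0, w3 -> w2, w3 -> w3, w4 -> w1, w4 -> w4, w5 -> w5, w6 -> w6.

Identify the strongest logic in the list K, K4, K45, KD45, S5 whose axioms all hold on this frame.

Transitive (axiom 4): yes — every two-step R-path is closed by a direct edge.
Euclidean (axiom 5): yes — any two successors of a common world are R-related.
Serial (axiom D): yes — every world has a successor (e.g. w0 R w0).
Reflexive (axiom T): yes — every world is R-related to itself.
So F validates K, K4, K45, KD45, S5. The strongest is S5.

S5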